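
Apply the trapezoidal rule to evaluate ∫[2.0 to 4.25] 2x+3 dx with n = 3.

f(x) = 2x+3
a = 2.0, b = 4.25, n = 3
h = (b - a)/n = 0.750000

Trapezoidal rule: (h/2)[f(x₀) + 2f(x₁) + 2f(x₂) + ... + f(xₙ)]

x_0 = 2.0000, f(x_0) = 7.000000, coefficient = 1
x_1 = 2.7500, f(x_1) = 8.500000, coefficient = 2
x_2 = 3.5000, f(x_2) = 10.000000, coefficient = 2
x_3 = 4.2500, f(x_3) = 11.500000, coefficient = 1

I ≈ (0.750000/2) × 55.500000 = 20.812500
Exact value: 20.812500
Error: 0.000000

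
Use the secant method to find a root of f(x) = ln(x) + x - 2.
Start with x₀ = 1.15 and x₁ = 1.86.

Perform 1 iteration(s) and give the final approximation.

f(x) = ln(x) + x - 2
x₀ = 1.15, x₁ = 1.86

Secant formula: x_{n+1} = x_n - f(x_n)(x_n - x_{n-1})/(f(x_n) - f(x_{n-1}))

Iteration 1:
  f(1.150000) = -0.710238
  f(1.860000) = 0.480576
  x_2 = 1.860000 - 0.480576×(1.860000 - 1.150000)/(0.480576 - (-0.710238))
       = 1.573466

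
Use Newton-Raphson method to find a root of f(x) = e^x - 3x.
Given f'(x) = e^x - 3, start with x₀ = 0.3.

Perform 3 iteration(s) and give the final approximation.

f(x) = e^x - 3x
f'(x) = e^x - 3
x₀ = 0.3

Newton-Raphson formula: x_{n+1} = x_n - f(x_n)/f'(x_n)

Iteration 1:
  f(0.300000) = 0.449859
  f'(0.300000) = -1.650141
  x_1 = 0.300000 - 0.449859/(-1.650141) = 0.572618
Iteration 2:
  f(0.572618) = 0.055048
  f'(0.572618) = -1.227097
  x_2 = 0.572618 - 0.055048/(-1.227097) = 0.617479
Iteration 3:
  f(0.617479) = 0.001811
  f'(0.617479) = -1.145753
  x_3 = 0.617479 - 0.001811/(-1.145753) = 0.619059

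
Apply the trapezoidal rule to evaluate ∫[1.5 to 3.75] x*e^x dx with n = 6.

f(x) = x*e^x
a = 1.5, b = 3.75, n = 6
h = (b - a)/n = 0.375000

Trapezoidal rule: (h/2)[f(x₀) + 2f(x₁) + 2f(x₂) + ... + f(xₙ)]

x_0 = 1.5000, f(x_0) = 6.722534, coefficient = 1
x_1 = 1.8750, f(x_1) = 12.226536, coefficient = 2
x_2 = 2.2500, f(x_2) = 21.347406, coefficient = 2
x_3 = 2.6250, f(x_3) = 36.237007, coefficient = 2
x_4 = 3.0000, f(x_4) = 60.256611, coefficient = 2
x_5 = 3.3750, f(x_5) = 98.631958, coefficient = 2
x_6 = 3.7500, f(x_6) = 159.454058, coefficient = 1

I ≈ (0.375000/2) × 623.575626 = 116.920430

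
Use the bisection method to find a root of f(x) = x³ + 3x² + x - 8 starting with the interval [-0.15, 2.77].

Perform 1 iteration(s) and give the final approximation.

f(x) = x³ + 3x² + x - 8
Initial interval: [-0.15, 2.77]

Iteration 1:
  c_1 = (-0.150000 + 2.770000)/2 = 1.310000
  f(c_1) = f(1.310000) = 0.706391
  f(a) × f(c) < 0, new interval: [-0.150000, 1.310000]

After 1 iteration(s), the approximation is c_1 = 1.310000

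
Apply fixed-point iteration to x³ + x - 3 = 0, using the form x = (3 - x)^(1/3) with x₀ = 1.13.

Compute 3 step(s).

Equation: x³ + x - 3 = 0
Fixed-point form: x = (3 - x)^(1/3)
x₀ = 1.13

x_1 = g(1.130000) = 1.232009
x_2 = g(1.232009) = 1.209187
x_3 = g(1.209187) = 1.214367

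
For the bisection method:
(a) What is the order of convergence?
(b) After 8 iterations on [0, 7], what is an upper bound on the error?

(a) Bisection has linear (order 1) convergence; the error is halved each step.

(b) Error bound = (b-a)/2^n = (7 - 0)/2^{8}
    = 7/2^{8}

(a) 1 (linear); (b) error ≤ 2.73e-02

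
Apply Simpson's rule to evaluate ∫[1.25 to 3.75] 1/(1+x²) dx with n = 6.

f(x) = 1/(1+x²)
a = 1.25, b = 3.75, n = 6
h = (b - a)/n = 0.416667

Simpson's rule: (h/3)[f(x₀) + 4f(x₁) + 2f(x₂) + ... + f(xₙ)]

x_0 = 1.2500, f(x_0) = 0.390244, coefficient = 1
x_1 = 1.6667, f(x_1) = 0.264706, coefficient = 4
x_2 = 2.0833, f(x_2) = 0.187256, coefficient = 2
x_3 = 2.5000, f(x_3) = 0.137931, coefficient = 4
x_4 = 2.9167, f(x_4) = 0.105186, coefficient = 2
x_5 = 3.3333, f(x_5) = 0.082569, coefficient = 4
x_6 = 3.7500, f(x_6) = 0.066390, coefficient = 1

I ≈ (0.416667/3) × 2.982342 = 0.414214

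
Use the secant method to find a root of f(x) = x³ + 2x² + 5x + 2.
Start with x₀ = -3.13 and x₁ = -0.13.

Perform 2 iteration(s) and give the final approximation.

f(x) = x³ + 2x² + 5x + 2
x₀ = -3.13, x₁ = -0.13

Secant formula: x_{n+1} = x_n - f(x_n)(x_n - x_{n-1})/(f(x_n) - f(x_{n-1}))

Iteration 1:
  f(-3.130000) = -24.720497
  f(-0.130000) = 1.381603
  x_2 = -0.130000 - 1.381603×(-0.130000 - (-3.130000))/(1.381603 - (-24.720497))
       = -0.288792
Iteration 2:
  f(-0.130000) = 1.381603
  f(-0.288792) = 0.698755
  x_3 = -0.288792 - 0.698755×(-0.288792 - (-0.130000))/(0.698755 - 1.381603)
       = -0.451284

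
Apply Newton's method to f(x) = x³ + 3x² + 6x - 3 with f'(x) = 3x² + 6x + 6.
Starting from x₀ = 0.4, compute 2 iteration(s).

f(x) = x³ + 3x² + 6x - 3
f'(x) = 3x² + 6x + 6
x₀ = 0.4

Newton-Raphson formula: x_{n+1} = x_n - f(x_n)/f'(x_n)

Iteration 1:
  f(0.400000) = -0.056000
  f'(0.400000) = 8.880000
  x_1 = 0.400000 - (-0.056000)/8.880000 = 0.406306
Iteration 2:
  f(0.406306) = 0.000167
  f'(0.406306) = 8.933092
  x_2 = 0.406306 - 0.000167/8.933092 = 0.406288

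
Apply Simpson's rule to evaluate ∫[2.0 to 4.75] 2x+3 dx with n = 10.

f(x) = 2x+3
a = 2.0, b = 4.75, n = 10
h = (b - a)/n = 0.275000

Simpson's rule: (h/3)[f(x₀) + 4f(x₁) + 2f(x₂) + ... + f(xₙ)]

x_0 = 2.0000, f(x_0) = 7.000000, coefficient = 1
x_1 = 2.2750, f(x_1) = 7.550000, coefficient = 4
x_2 = 2.5500, f(x_2) = 8.100000, coefficient = 2
x_3 = 2.8250, f(x_3) = 8.650000, coefficient = 4
x_4 = 3.1000, f(x_4) = 9.200000, coefficient = 2
x_5 = 3.3750, f(x_5) = 9.750000, coefficient = 4
x_6 = 3.6500, f(x_6) = 10.300000, coefficient = 2
x_7 = 3.9250, f(x_7) = 10.850000, coefficient = 4
x_8 = 4.2000, f(x_8) = 11.400000, coefficient = 2
x_9 = 4.4750, f(x_9) = 11.950000, coefficient = 4
x_10 = 4.7500, f(x_10) = 12.500000, coefficient = 1

I ≈ (0.275000/3) × 292.500000 = 26.812500
Exact value: 26.812500
Error: 0.000000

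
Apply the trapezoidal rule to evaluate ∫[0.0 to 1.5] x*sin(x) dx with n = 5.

f(x) = x*sin(x)
a = 0.0, b = 1.5, n = 5
h = (b - a)/n = 0.300000

Trapezoidal rule: (h/2)[f(x₀) + 2f(x₁) + 2f(x₂) + ... + f(xₙ)]

x_0 = 0.0000, f(x_0) = 0.000000, coefficient = 1
x_1 = 0.3000, f(x_1) = 0.088656, coefficient = 2
x_2 = 0.6000, f(x_2) = 0.338785, coefficient = 2
x_3 = 0.9000, f(x_3) = 0.704994, coefficient = 2
x_4 = 1.2000, f(x_4) = 1.118447, coefficient = 2
x_5 = 1.5000, f(x_5) = 1.496242, coefficient = 1

I ≈ (0.300000/2) × 5.998008 = 0.899701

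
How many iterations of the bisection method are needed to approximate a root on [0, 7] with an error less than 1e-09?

We need (b-a)/2^n ≤ 1e-09
(7 - 0)/2^n ≤ 1e-09
7/2^n ≤ 1e-09
2^n ≥ 7000000000
n ≥ log₂(7000000000) = 32.70
n ≥ 33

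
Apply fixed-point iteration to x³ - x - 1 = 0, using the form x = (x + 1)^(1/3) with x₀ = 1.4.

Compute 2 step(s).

Equation: x³ - x - 1 = 0
Fixed-point form: x = (x + 1)^(1/3)
x₀ = 1.4

x_1 = g(1.400000) = 1.338866
x_2 = g(1.338866) = 1.327400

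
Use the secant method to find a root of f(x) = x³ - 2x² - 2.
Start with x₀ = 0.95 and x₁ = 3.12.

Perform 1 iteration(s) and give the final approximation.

f(x) = x³ - 2x² - 2
x₀ = 0.95, x₁ = 3.12

Secant formula: x_{n+1} = x_n - f(x_n)(x_n - x_{n-1})/(f(x_n) - f(x_{n-1}))

Iteration 1:
  f(0.950000) = -2.947625
  f(3.120000) = 8.902528
  x_2 = 3.120000 - 8.902528×(3.120000 - 0.950000)/(8.902528 - (-2.947625))
       = 1.489769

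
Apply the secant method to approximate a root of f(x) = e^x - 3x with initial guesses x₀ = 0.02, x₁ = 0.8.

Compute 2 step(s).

f(x) = e^x - 3x
x₀ = 0.02, x₁ = 0.8

Secant formula: x_{n+1} = x_n - f(x_n)(x_n - x_{n-1})/(f(x_n) - f(x_{n-1}))

Iteration 1:
  f(0.020000) = 0.960201
  f(0.800000) = -0.174459
  x_2 = 0.800000 - (-0.174459)×(0.800000 - 0.020000)/(-0.174459 - 0.960201)
       = 0.680072
Iteration 2:
  f(0.800000) = -0.174459
  f(0.680072) = -0.066196
  x_3 = 0.680072 - (-0.066196)×(0.680072 - 0.800000)/(-0.066196 - (-0.174459))
       = 0.606743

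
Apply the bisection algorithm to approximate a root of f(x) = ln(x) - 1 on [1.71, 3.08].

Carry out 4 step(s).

f(x) = ln(x) - 1
Initial interval: [1.71, 3.08]

Iteration 1:
  c_1 = (1.710000 + 3.080000)/2 = 2.395000
  f(c_1) = f(2.395000) = -0.126617
  f(a) × f(c) ≥ 0, new interval: [2.395000, 3.080000]
Iteration 2:
  c_2 = (2.395000 + 3.080000)/2 = 2.737500
  f(c_2) = f(2.737500) = 0.007045
  f(a) × f(c) < 0, new interval: [2.395000, 2.737500]
Iteration 3:
  c_3 = (2.395000 + 2.737500)/2 = 2.566250
  f(c_3) = f(2.566250) = -0.057554
  f(a) × f(c) ≥ 0, new interval: [2.566250, 2.737500]
Iteration 4:
  c_4 = (2.566250 + 2.737500)/2 = 2.651875
  f(c_4) = f(2.651875) = -0.024733
  f(a) × f(c) ≥ 0, new interval: [2.651875, 2.737500]

After 4 iteration(s), the approximation is c_4 = 2.651875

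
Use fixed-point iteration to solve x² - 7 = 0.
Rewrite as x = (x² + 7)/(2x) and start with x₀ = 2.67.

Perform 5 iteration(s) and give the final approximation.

Equation: x² - 7 = 0
Fixed-point form: x = (x² + 7)/(2x)
x₀ = 2.67

x_1 = g(2.670000) = 2.645861
x_2 = g(2.645861) = 2.645751
x_3 = g(2.645751) = 2.645751
x_4 = g(2.645751) = 2.645751
x_5 = g(2.645751) = 2.645751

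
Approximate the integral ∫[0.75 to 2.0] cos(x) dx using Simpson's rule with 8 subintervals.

f(x) = cos(x)
a = 0.75, b = 2.0, n = 8
h = (b - a)/n = 0.156250

Simpson's rule: (h/3)[f(x₀) + 4f(x₁) + 2f(x₂) + ... + f(xₙ)]

x_0 = 0.7500, f(x_0) = 0.731689, coefficient = 1
x_1 = 0.9062, f(x_1) = 0.616702, coefficient = 4
x_2 = 1.0625, f(x_2) = 0.486690, coefficient = 2
x_3 = 1.2188, f(x_3) = 0.344819, coefficient = 4
x_4 = 1.3750, f(x_4) = 0.194548, coefficient = 2
x_5 = 1.5312, f(x_5) = 0.039536, coefficient = 4
x_6 = 1.6875, f(x_6) = -0.116439, coefficient = 2
x_7 = 1.8438, f(x_7) = -0.269577, coefficient = 4
x_8 = 2.0000, f(x_8) = -0.416147, coefficient = 1

I ≈ (0.156250/3) × 4.371061 = 0.227659
Exact value: 0.227659
Error: 0.000001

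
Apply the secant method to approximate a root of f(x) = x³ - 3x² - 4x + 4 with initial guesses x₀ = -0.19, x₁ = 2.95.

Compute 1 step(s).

f(x) = x³ - 3x² - 4x + 4
x₀ = -0.19, x₁ = 2.95

Secant formula: x_{n+1} = x_n - f(x_n)(x_n - x_{n-1})/(f(x_n) - f(x_{n-1}))

Iteration 1:
  f(-0.190000) = 4.644841
  f(2.950000) = -8.235125
  x_2 = 2.950000 - (-8.235125)×(2.950000 - (-0.190000))/(-8.235125 - 4.644841)
       = 0.942363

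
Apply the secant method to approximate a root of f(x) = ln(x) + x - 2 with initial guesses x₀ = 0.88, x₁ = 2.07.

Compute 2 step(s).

f(x) = ln(x) + x - 2
x₀ = 0.88, x₁ = 2.07

Secant formula: x_{n+1} = x_n - f(x_n)(x_n - x_{n-1})/(f(x_n) - f(x_{n-1}))

Iteration 1:
  f(0.880000) = -1.247833
  f(2.070000) = 0.797549
  x_2 = 2.070000 - 0.797549×(2.070000 - 0.880000)/(0.797549 - (-1.247833))
       = 1.605987
Iteration 2:
  f(2.070000) = 0.797549
  f(1.605987) = 0.079726
  x_3 = 1.605987 - 0.079726×(1.605987 - 2.070000)/(0.079726 - 0.797549)
       = 1.554451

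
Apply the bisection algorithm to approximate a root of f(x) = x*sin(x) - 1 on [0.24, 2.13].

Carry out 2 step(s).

f(x) = x*sin(x) - 1
Initial interval: [0.24, 2.13]

Iteration 1:
  c_1 = (0.240000 + 2.130000)/2 = 1.185000
  f(c_1) = f(1.185000) = 0.097901
  f(a) × f(c) < 0, new interval: [0.240000, 1.185000]
Iteration 2:
  c_2 = (0.240000 + 1.185000)/2 = 0.712500
  f(c_2) = f(0.712500) = -0.534219
  f(a) × f(c) ≥ 0, new interval: [0.712500, 1.185000]

After 2 iteration(s), the approximation is c_2 = 0.712500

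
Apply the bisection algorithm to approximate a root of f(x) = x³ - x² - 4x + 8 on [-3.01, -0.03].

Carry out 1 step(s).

f(x) = x³ - x² - 4x + 8
Initial interval: [-3.01, -0.03]

Iteration 1:
  c_1 = (-3.010000 + (-0.030000))/2 = -1.520000
  f(c_1) = f(-1.520000) = 8.257792
  f(a) × f(c) < 0, new interval: [-3.010000, -1.520000]

After 1 iteration(s), the approximation is c_1 = -1.520000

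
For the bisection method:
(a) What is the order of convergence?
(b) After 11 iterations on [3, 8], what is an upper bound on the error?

(a) Bisection has linear (order 1) convergence; the error is halved each step.

(b) Error bound = (b-a)/2^n = (8 - 3)/2^{11}
    = 5/2^{11}

(a) 1 (linear); (b) error ≤ 2.44e-03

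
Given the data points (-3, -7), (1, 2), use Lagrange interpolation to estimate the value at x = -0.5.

Lagrange interpolation formula:
P(x) = Σ yᵢ × Lᵢ(x)
where Lᵢ(x) = Π_{j≠i} (x - xⱼ)/(xᵢ - xⱼ)

L_0(-0.5) = (-0.5 - 1)/(-3 - 1) = 0.375000
L_1(-0.5) = (-0.5 - (-3))/(1 - (-3)) = 0.625000

P(-0.5) = (-7)×L_0(-0.5) + 2×L_1(-0.5)
P(-0.5) = -1.375000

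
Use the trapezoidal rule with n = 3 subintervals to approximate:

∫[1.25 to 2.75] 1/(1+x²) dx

f(x) = 1/(1+x²)
a = 1.25, b = 2.75, n = 3
h = (b - a)/n = 0.500000

Trapezoidal rule: (h/2)[f(x₀) + 2f(x₁) + 2f(x₂) + ... + f(xₙ)]

x_0 = 1.2500, f(x_0) = 0.390244, coefficient = 1
x_1 = 1.7500, f(x_1) = 0.246154, coefficient = 2
x_2 = 2.2500, f(x_2) = 0.164948, coefficient = 2
x_3 = 2.7500, f(x_3) = 0.116788, coefficient = 1

I ≈ (0.500000/2) × 1.329237 = 0.332309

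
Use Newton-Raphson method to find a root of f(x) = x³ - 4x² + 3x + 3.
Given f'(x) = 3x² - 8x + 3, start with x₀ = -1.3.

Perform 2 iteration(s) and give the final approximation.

f(x) = x³ - 4x² + 3x + 3
f'(x) = 3x² - 8x + 3
x₀ = -1.3

Newton-Raphson formula: x_{n+1} = x_n - f(x_n)/f'(x_n)

Iteration 1:
  f(-1.300000) = -9.857000
  f'(-1.300000) = 18.470000
  x_1 = -1.300000 - (-9.857000)/18.470000 = -0.766324
Iteration 2:
  f(-0.766324) = -2.098005
  f'(-0.766324) = 10.892346
  x_2 = -0.766324 - (-2.098005)/10.892346 = -0.573711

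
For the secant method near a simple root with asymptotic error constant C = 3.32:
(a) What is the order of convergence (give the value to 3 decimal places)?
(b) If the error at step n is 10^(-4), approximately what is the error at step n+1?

(a) Secant method has superlinear convergence with order φ = (1+√5)/2 ≈ 1.618.
    This means |e_{n+1}| ≈ C|e_n|^1.618.

(b) With |e_n| = 10^(-4) and C = 3.32:
    |e_{n+1}| ≈ 3.32 × (10^(-4))^1.618 = 3.32 × 10^(-6.47)

(a) ≈ 1.618 (golden ratio); (b) |e_{n+1}| ≈ 1.119e-06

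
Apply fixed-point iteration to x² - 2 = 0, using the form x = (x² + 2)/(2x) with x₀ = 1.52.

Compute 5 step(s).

Equation: x² - 2 = 0
Fixed-point form: x = (x² + 2)/(2x)
x₀ = 1.52

x_1 = g(1.520000) = 1.417895
x_2 = g(1.417895) = 1.414218
x_3 = g(1.414218) = 1.414214
x_4 = g(1.414214) = 1.414214
x_5 = g(1.414214) = 1.414214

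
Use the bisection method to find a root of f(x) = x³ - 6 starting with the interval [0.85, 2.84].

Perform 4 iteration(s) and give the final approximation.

f(x) = x³ - 6
Initial interval: [0.85, 2.84]

Iteration 1:
  c_1 = (0.850000 + 2.840000)/2 = 1.845000
  f(c_1) = f(1.845000) = 0.280426
  f(a) × f(c) < 0, new interval: [0.850000, 1.845000]
Iteration 2:
  c_2 = (0.850000 + 1.845000)/2 = 1.347500
  f(c_2) = f(1.347500) = -3.553268
  f(a) × f(c) ≥ 0, new interval: [1.347500, 1.845000]
Iteration 3:
  c_3 = (1.347500 + 1.845000)/2 = 1.596250
  f(c_3) = f(1.596250) = -1.932733
  f(a) × f(c) ≥ 0, new interval: [1.596250, 1.845000]
Iteration 4:
  c_4 = (1.596250 + 1.845000)/2 = 1.720625
  f(c_4) = f(1.720625) = -0.906003
  f(a) × f(c) ≥ 0, new interval: [1.720625, 1.845000]

After 4 iteration(s), the approximation is c_4 = 1.720625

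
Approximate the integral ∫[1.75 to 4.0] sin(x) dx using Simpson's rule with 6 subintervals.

f(x) = sin(x)
a = 1.75, b = 4.0, n = 6
h = (b - a)/n = 0.375000

Simpson's rule: (h/3)[f(x₀) + 4f(x₁) + 2f(x₂) + ... + f(xₙ)]

x_0 = 1.7500, f(x_0) = 0.983986, coefficient = 1
x_1 = 2.1250, f(x_1) = 0.850320, coefficient = 4
x_2 = 2.5000, f(x_2) = 0.598472, coefficient = 2
x_3 = 2.8750, f(x_3) = 0.263446, coefficient = 4
x_4 = 3.2500, f(x_4) = -0.108195, coefficient = 2
x_5 = 3.6250, f(x_5) = -0.464799, coefficient = 4
x_6 = 4.0000, f(x_6) = -0.756802, coefficient = 1

I ≈ (0.375000/3) × 3.803605 = 0.475451
Exact value: 0.475398
Error: 0.000053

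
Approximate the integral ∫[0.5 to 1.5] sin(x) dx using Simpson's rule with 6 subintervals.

f(x) = sin(x)
a = 0.5, b = 1.5, n = 6
h = (b - a)/n = 0.166667

Simpson's rule: (h/3)[f(x₀) + 4f(x₁) + 2f(x₂) + ... + f(xₙ)]

x_0 = 0.5000, f(x_0) = 0.479426, coefficient = 1
x_1 = 0.6667, f(x_1) = 0.618370, coefficient = 4
x_2 = 0.8333, f(x_2) = 0.740177, coefficient = 2
x_3 = 1.0000, f(x_3) = 0.841471, coefficient = 4
x_4 = 1.1667, f(x_4) = 0.919445, coefficient = 2
x_5 = 1.3333, f(x_5) = 0.971938, coefficient = 4
x_6 = 1.5000, f(x_6) = 0.997495, coefficient = 1

I ≈ (0.166667/3) × 14.523279 = 0.806849
Exact value: 0.806845
Error: 0.000003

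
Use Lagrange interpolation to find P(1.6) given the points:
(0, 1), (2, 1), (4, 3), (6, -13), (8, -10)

Lagrange interpolation formula:
P(x) = Σ yᵢ × Lᵢ(x)
where Lᵢ(x) = Π_{j≠i} (x - xⱼ)/(xᵢ - xⱼ)

L_0(1.6) = (1.6 - 2)/(0 - 2) × (1.6 - 4)/(0 - 4) × (1.6 - 6)/(0 - 6) × (1.6 - 8)/(0 - 8) = 0.070400
L_1(1.6) = (1.6 - 0)/(2 - 0) × (1.6 - 4)/(2 - 4) × (1.6 - 6)/(2 - 6) × (1.6 - 8)/(2 - 8) = 1.126400
L_2(1.6) = (1.6 - 0)/(4 - 0) × (1.6 - 2)/(4 - 2) × (1.6 - 6)/(4 - 6) × (1.6 - 8)/(4 - 8) = -0.281600
L_3(1.6) = (1.6 - 0)/(6 - 0) × (1.6 - 2)/(6 - 2) × (1.6 - 4)/(6 - 4) × (1.6 - 8)/(6 - 8) = 0.102400
L_4(1.6) = (1.6 - 0)/(8 - 0) × (1.6 - 2)/(8 - 2) × (1.6 - 4)/(8 - 4) × (1.6 - 6)/(8 - 6) = -0.017600

P(1.6) = 1×L_0(1.6) + 1×L_1(1.6) + 3×L_2(1.6) + (-13)×L_3(1.6) + (-10)×L_4(1.6)
P(1.6) = -0.803200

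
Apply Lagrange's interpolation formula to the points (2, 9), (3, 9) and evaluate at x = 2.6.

Lagrange interpolation formula:
P(x) = Σ yᵢ × Lᵢ(x)
where Lᵢ(x) = Π_{j≠i} (x - xⱼ)/(xᵢ - xⱼ)

L_0(2.6) = (2.6 - 3)/(2 - 3) = 0.400000
L_1(2.6) = (2.6 - 2)/(3 - 2) = 0.600000

P(2.6) = 9×L_0(2.6) + 9×L_1(2.6)
P(2.6) = 9.000000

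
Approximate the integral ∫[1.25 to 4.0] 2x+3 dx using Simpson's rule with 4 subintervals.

f(x) = 2x+3
a = 1.25, b = 4.0, n = 4
h = (b - a)/n = 0.687500

Simpson's rule: (h/3)[f(x₀) + 4f(x₁) + 2f(x₂) + ... + f(xₙ)]

x_0 = 1.2500, f(x_0) = 5.500000, coefficient = 1
x_1 = 1.9375, f(x_1) = 6.875000, coefficient = 4
x_2 = 2.6250, f(x_2) = 8.250000, coefficient = 2
x_3 = 3.3125, f(x_3) = 9.625000, coefficient = 4
x_4 = 4.0000, f(x_4) = 11.000000, coefficient = 1

I ≈ (0.687500/3) × 99.000000 = 22.687500
Exact value: 22.687500
Error: 0.000000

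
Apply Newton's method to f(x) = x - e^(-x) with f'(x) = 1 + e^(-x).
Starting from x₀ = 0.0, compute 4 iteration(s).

f(x) = x - e^(-x)
f'(x) = 1 + e^(-x)
x₀ = 0.0

Newton-Raphson formula: x_{n+1} = x_n - f(x_n)/f'(x_n)

Iteration 1:
  f(0.000000) = -1.000000
  f'(0.000000) = 2.000000
  x_1 = 0.000000 - (-1.000000)/2.000000 = 0.500000
Iteration 2:
  f(0.500000) = -0.106531
  f'(0.500000) = 1.606531
  x_2 = 0.500000 - (-0.106531)/1.606531 = 0.566311
Iteration 3:
  f(0.566311) = -0.001305
  f'(0.566311) = 1.567616
  x_3 = 0.566311 - (-0.001305)/1.567616 = 0.567143
Iteration 4:
  f(0.567143) = 0.000000
  f'(0.567143) = 1.567143
  x_4 = 0.567143 - 0.000000/1.567143 = 0.567143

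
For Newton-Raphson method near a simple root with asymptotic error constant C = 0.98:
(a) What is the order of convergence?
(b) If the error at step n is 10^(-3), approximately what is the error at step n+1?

(a) Newton-Raphson has quadratic (order 2) convergence near simple roots.
    This means |e_{n+1}| ≈ C|e_n|².

(b) With |e_n| = 10^(-3) and C = 0.98:
    |e_{n+1}| ≈ 0.98 × (10^(-3))² = 0.98 × 10^(-6)

(a) 2 (quadratic); (b) |e_{n+1}| ≈ 9.800e-07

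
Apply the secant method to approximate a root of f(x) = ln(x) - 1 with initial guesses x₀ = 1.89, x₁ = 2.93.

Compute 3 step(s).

f(x) = ln(x) - 1
x₀ = 1.89, x₁ = 2.93

Secant formula: x_{n+1} = x_n - f(x_n)(x_n - x_{n-1})/(f(x_n) - f(x_{n-1}))

Iteration 1:
  f(1.890000) = -0.363423
  f(2.930000) = 0.075002
  x_2 = 2.930000 - 0.075002×(2.930000 - 1.890000)/(0.075002 - (-0.363423))
       = 2.752085
Iteration 2:
  f(2.930000) = 0.075002
  f(2.752085) = 0.012359
  x_3 = 2.752085 - 0.012359×(2.752085 - 2.930000)/(0.012359 - 0.075002)
       = 2.716985
Iteration 3:
  f(2.752085) = 0.012359
  f(2.716985) = -0.000477
  x_4 = 2.716985 - (-0.000477)×(2.716985 - 2.752085)/(-0.000477 - 0.012359)
       = 2.718290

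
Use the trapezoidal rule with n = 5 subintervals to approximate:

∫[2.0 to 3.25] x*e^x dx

f(x) = x*e^x
a = 2.0, b = 3.25, n = 5
h = (b - a)/n = 0.250000

Trapezoidal rule: (h/2)[f(x₀) + 2f(x₁) + 2f(x₂) + ... + f(xₙ)]

x_0 = 2.0000, f(x_0) = 14.778112, coefficient = 1
x_1 = 2.2500, f(x_1) = 21.347406, coefficient = 2
x_2 = 2.5000, f(x_2) = 30.456235, coefficient = 2
x_3 = 2.7500, f(x_3) = 43.017238, coefficient = 2
x_4 = 3.0000, f(x_4) = 60.256611, coefficient = 2
x_5 = 3.2500, f(x_5) = 83.818605, coefficient = 1

I ≈ (0.250000/2) × 408.751695 = 51.093962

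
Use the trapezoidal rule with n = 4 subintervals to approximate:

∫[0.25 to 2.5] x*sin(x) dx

f(x) = x*sin(x)
a = 0.25, b = 2.5, n = 4
h = (b - a)/n = 0.562500

Trapezoidal rule: (h/2)[f(x₀) + 2f(x₁) + 2f(x₂) + ... + f(xₙ)]

x_0 = 0.2500, f(x_0) = 0.061851, coefficient = 1
x_1 = 0.8125, f(x_1) = 0.589882, coefficient = 2
x_2 = 1.3750, f(x_2) = 1.348728, coefficient = 2
x_3 = 1.9375, f(x_3) = 1.808684, coefficient = 2
x_4 = 2.5000, f(x_4) = 1.496180, coefficient = 1

I ≈ (0.562500/2) × 9.052619 = 2.546049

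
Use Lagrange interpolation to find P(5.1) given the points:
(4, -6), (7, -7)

Lagrange interpolation formula:
P(x) = Σ yᵢ × Lᵢ(x)
where Lᵢ(x) = Π_{j≠i} (x - xⱼ)/(xᵢ - xⱼ)

L_0(5.1) = (5.1 - 7)/(4 - 7) = 0.633333
L_1(5.1) = (5.1 - 4)/(7 - 4) = 0.366667

P(5.1) = (-6)×L_0(5.1) + (-7)×L_1(5.1)
P(5.1) = -6.366667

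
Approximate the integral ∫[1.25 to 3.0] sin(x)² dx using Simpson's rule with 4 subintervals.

f(x) = sin(x)²
a = 1.25, b = 3.0, n = 4
h = (b - a)/n = 0.437500

Simpson's rule: (h/3)[f(x₀) + 4f(x₁) + 2f(x₂) + ... + f(xₙ)]

x_0 = 1.2500, f(x_0) = 0.900572, coefficient = 1
x_1 = 1.6875, f(x_1) = 0.986442, coefficient = 4
x_2 = 2.1250, f(x_2) = 0.723044, coefficient = 2
x_3 = 2.5625, f(x_3) = 0.299499, coefficient = 4
x_4 = 3.0000, f(x_4) = 0.019915, coefficient = 1

I ≈ (0.437500/3) × 7.510337 = 1.095257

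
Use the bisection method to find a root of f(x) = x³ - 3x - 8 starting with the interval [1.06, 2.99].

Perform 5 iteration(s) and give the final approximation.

f(x) = x³ - 3x - 8
Initial interval: [1.06, 2.99]

Iteration 1:
  c_1 = (1.060000 + 2.990000)/2 = 2.025000
  f(c_1) = f(2.025000) = -5.771234
  f(a) × f(c) ≥ 0, new interval: [2.025000, 2.990000]
Iteration 2:
  c_2 = (2.025000 + 2.990000)/2 = 2.507500
  f(c_2) = f(2.507500) = 0.243547
  f(a) × f(c) < 0, new interval: [2.025000, 2.507500]
Iteration 3:
  c_3 = (2.025000 + 2.507500)/2 = 2.266250
  f(c_3) = f(2.266250) = -3.159541
  f(a) × f(c) ≥ 0, new interval: [2.266250, 2.507500]
Iteration 4:
  c_4 = (2.266250 + 2.507500)/2 = 2.386875
  f(c_4) = f(2.386875) = -1.562187
  f(a) × f(c) ≥ 0, new interval: [2.386875, 2.507500]
Iteration 5:
  c_5 = (2.386875 + 2.507500)/2 = 2.447188
  f(c_5) = f(2.447188) = -0.686025
  f(a) × f(c) ≥ 0, new interval: [2.447188, 2.507500]

After 5 iteration(s), the approximation is c_5 = 2.447188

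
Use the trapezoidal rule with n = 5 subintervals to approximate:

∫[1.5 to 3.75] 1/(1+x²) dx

f(x) = 1/(1+x²)
a = 1.5, b = 3.75, n = 5
h = (b - a)/n = 0.450000

Trapezoidal rule: (h/2)[f(x₀) + 2f(x₁) + 2f(x₂) + ... + f(xₙ)]

x_0 = 1.5000, f(x_0) = 0.307692, coefficient = 1
x_1 = 1.9500, f(x_1) = 0.208225, coefficient = 2
x_2 = 2.4000, f(x_2) = 0.147929, coefficient = 2
x_3 = 2.8500, f(x_3) = 0.109619, coefficient = 2
x_4 = 3.3000, f(x_4) = 0.084104, coefficient = 2
x_5 = 3.7500, f(x_5) = 0.066390, coefficient = 1

I ≈ (0.450000/2) × 1.473837 = 0.331613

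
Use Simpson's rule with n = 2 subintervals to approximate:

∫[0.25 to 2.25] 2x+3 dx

f(x) = 2x+3
a = 0.25, b = 2.25, n = 2
h = (b - a)/n = 1.000000

Simpson's rule: (h/3)[f(x₀) + 4f(x₁) + 2f(x₂) + ... + f(xₙ)]

x_0 = 0.2500, f(x_0) = 3.500000, coefficient = 1
x_1 = 1.2500, f(x_1) = 5.500000, coefficient = 4
x_2 = 2.2500, f(x_2) = 7.500000, coefficient = 1

I ≈ (1.000000/3) × 33.000000 = 11.000000
Exact value: 11.000000
Error: 0.000000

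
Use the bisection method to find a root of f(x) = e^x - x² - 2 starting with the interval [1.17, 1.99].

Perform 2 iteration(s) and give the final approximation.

f(x) = e^x - x² - 2
Initial interval: [1.17, 1.99]

Iteration 1:
  c_1 = (1.170000 + 1.990000)/2 = 1.580000
  f(c_1) = f(1.580000) = 0.358556
  f(a) × f(c) < 0, new interval: [1.170000, 1.580000]
Iteration 2:
  c_2 = (1.170000 + 1.580000)/2 = 1.375000
  f(c_2) = f(1.375000) = 0.064452
  f(a) × f(c) < 0, new interval: [1.170000, 1.375000]

After 2 iteration(s), the approximation is c_2 = 1.375000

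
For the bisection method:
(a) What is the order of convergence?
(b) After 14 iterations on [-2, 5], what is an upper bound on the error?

(a) Bisection has linear (order 1) convergence; the error is halved each step.

(b) Error bound = (b-a)/2^n = (5 - (-2))/2^{14}
    = 7/2^{14}

(a) 1 (linear); (b) error ≤ 4.27e-04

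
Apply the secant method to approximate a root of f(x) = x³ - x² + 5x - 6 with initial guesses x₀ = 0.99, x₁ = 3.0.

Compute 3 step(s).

f(x) = x³ - x² + 5x - 6
x₀ = 0.99, x₁ = 3.0

Secant formula: x_{n+1} = x_n - f(x_n)(x_n - x_{n-1})/(f(x_n) - f(x_{n-1}))

Iteration 1:
  f(0.990000) = -1.059801
  f(3.000000) = 27.000000
  x_2 = 3.000000 - 27.000000×(3.000000 - 0.990000)/(27.000000 - (-1.059801))
       = 1.065916
Iteration 2:
  f(3.000000) = 27.000000
  f(1.065916) = -0.595525
  x_3 = 1.065916 - (-0.595525)×(1.065916 - 3.000000)/(-0.595525 - 27.000000)
       = 1.107655
Iteration 3:
  f(1.065916) = -0.595525
  f(1.107655) = -0.329644
  x_4 = 1.107655 - (-0.329644)×(1.107655 - 1.065916)/(-0.329644 - (-0.595525))
       = 1.159403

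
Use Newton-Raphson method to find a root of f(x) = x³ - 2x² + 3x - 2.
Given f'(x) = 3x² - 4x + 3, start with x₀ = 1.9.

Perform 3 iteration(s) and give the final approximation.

f(x) = x³ - 2x² + 3x - 2
f'(x) = 3x² - 4x + 3
x₀ = 1.9

Newton-Raphson formula: x_{n+1} = x_n - f(x_n)/f'(x_n)

Iteration 1:
  f(1.900000) = 3.339000
  f'(1.900000) = 6.230000
  x_1 = 1.900000 - 3.339000/6.230000 = 1.364045
Iteration 2:
  f(1.364045) = 0.908865
  f'(1.364045) = 3.125676
  x_2 = 1.364045 - 0.908865/3.125676 = 1.073271
Iteration 3:
  f(1.073271) = 0.152304
  f'(1.073271) = 2.162648
  x_3 = 1.073271 - 0.152304/2.162648 = 1.002846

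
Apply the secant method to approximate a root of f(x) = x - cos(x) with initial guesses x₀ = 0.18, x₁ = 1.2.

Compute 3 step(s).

f(x) = x - cos(x)
x₀ = 0.18, x₁ = 1.2

Secant formula: x_{n+1} = x_n - f(x_n)(x_n - x_{n-1})/(f(x_n) - f(x_{n-1}))

Iteration 1:
  f(0.180000) = -0.803844
  f(1.200000) = 0.837642
  x_2 = 1.200000 - 0.837642×(1.200000 - 0.180000)/(0.837642 - (-0.803844))
       = 0.679499
Iteration 2:
  f(1.200000) = 0.837642
  f(0.679499) = -0.098389
  x_3 = 0.679499 - (-0.098389)×(0.679499 - 1.200000)/(-0.098389 - 0.837642)
       = 0.734210
Iteration 3:
  f(0.679499) = -0.098389
  f(0.734210) = -0.008150
  x_4 = 0.734210 - (-0.008150)×(0.734210 - 0.679499)/(-0.008150 - (-0.098389))
       = 0.739151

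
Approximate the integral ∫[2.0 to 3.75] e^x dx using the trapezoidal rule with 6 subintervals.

f(x) = e^x
a = 2.0, b = 3.75, n = 6
h = (b - a)/n = 0.291667

Trapezoidal rule: (h/2)[f(x₀) + 2f(x₁) + 2f(x₂) + ... + f(xₙ)]

x_0 = 2.0000, f(x_0) = 7.389056, coefficient = 1
x_1 = 2.2917, f(x_1) = 9.891410, coefficient = 2
x_2 = 2.5833, f(x_2) = 13.241202, coefficient = 2
x_3 = 2.8750, f(x_3) = 17.725424, coefficient = 2
x_4 = 3.1667, f(x_4) = 23.728258, coefficient = 2
x_5 = 3.4583, f(x_5) = 31.763992, coefficient = 2
x_6 = 3.7500, f(x_6) = 42.521082, coefficient = 1

I ≈ (0.291667/2) × 242.610711 = 35.380729
Exact value: 35.132026
Error: 0.248703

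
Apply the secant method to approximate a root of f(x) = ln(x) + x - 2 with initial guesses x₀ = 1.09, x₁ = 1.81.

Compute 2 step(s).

f(x) = ln(x) + x - 2
x₀ = 1.09, x₁ = 1.81

Secant formula: x_{n+1} = x_n - f(x_n)(x_n - x_{n-1})/(f(x_n) - f(x_{n-1}))

Iteration 1:
  f(1.090000) = -0.823822
  f(1.810000) = 0.403327
  x_2 = 1.810000 - 0.403327×(1.810000 - 1.090000)/(0.403327 - (-0.823822))
       = 1.573358
Iteration 2:
  f(1.810000) = 0.403327
  f(1.573358) = 0.026570
  x_3 = 1.573358 - 0.026570×(1.573358 - 1.810000)/(0.026570 - 0.403327)
       = 1.556669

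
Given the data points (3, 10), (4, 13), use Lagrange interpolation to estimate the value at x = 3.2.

Lagrange interpolation formula:
P(x) = Σ yᵢ × Lᵢ(x)
where Lᵢ(x) = Π_{j≠i} (x - xⱼ)/(xᵢ - xⱼ)

L_0(3.2) = (3.2 - 4)/(3 - 4) = 0.800000
L_1(3.2) = (3.2 - 3)/(4 - 3) = 0.200000

P(3.2) = 10×L_0(3.2) + 13×L_1(3.2)
P(3.2) = 10.600000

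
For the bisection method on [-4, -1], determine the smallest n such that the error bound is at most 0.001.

We need (b-a)/2^n ≤ 0.001
(-1 - (-4))/2^n ≤ 0.001
3/2^n ≤ 0.001
2^n ≥ 3000
n ≥ log₂(3000) = 11.55
n ≥ 12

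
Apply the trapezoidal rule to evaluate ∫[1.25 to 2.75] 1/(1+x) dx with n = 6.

f(x) = 1/(1+x)
a = 1.25, b = 2.75, n = 6
h = (b - a)/n = 0.250000

Trapezoidal rule: (h/2)[f(x₀) + 2f(x₁) + 2f(x₂) + ... + f(xₙ)]

x_0 = 1.2500, f(x_0) = 0.444444, coefficient = 1
x_1 = 1.5000, f(x_1) = 0.400000, coefficient = 2
x_2 = 1.7500, f(x_2) = 0.363636, coefficient = 2
x_3 = 2.0000, f(x_3) = 0.333333, coefficient = 2
x_4 = 2.2500, f(x_4) = 0.307692, coefficient = 2
x_5 = 2.5000, f(x_5) = 0.285714, coefficient = 2
x_6 = 2.7500, f(x_6) = 0.266667, coefficient = 1

I ≈ (0.250000/2) × 4.091864 = 0.511483
Exact value: 0.510826
Error: 0.000657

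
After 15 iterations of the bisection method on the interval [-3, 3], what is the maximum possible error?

Bisection error bound: |error| ≤ (b-a)/2^n
|error| ≤ (3 - (-3))/2^15 = 6/2^15
|error| ≤ 0.0001831055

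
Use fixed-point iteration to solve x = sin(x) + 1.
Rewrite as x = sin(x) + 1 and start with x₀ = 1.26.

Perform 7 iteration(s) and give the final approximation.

Equation: x = sin(x) + 1
Fixed-point form: x = sin(x) + 1
x₀ = 1.26

x_1 = g(1.260000) = 1.952090
x_2 = g(1.952090) = 1.928184
x_3 = g(1.928184) = 1.936814
x_4 = g(1.936814) = 1.933760
x_5 = g(1.933760) = 1.934849
x_6 = g(1.934849) = 1.934462
x_7 = g(1.934462) = 1.934599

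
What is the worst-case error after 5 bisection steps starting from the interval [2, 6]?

Bisection error bound: |error| ≤ (b-a)/2^n
|error| ≤ (6 - 2)/2^5 = 4/2^5
|error| ≤ 0.1250000000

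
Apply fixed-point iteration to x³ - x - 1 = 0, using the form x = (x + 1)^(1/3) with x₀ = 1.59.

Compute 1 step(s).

Equation: x³ - x - 1 = 0
Fixed-point form: x = (x + 1)^(1/3)
x₀ = 1.59

x_1 = g(1.590000) = 1.373304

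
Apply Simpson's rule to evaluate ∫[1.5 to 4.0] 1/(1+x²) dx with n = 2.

f(x) = 1/(1+x²)
a = 1.5, b = 4.0, n = 2
h = (b - a)/n = 1.250000

Simpson's rule: (h/3)[f(x₀) + 4f(x₁) + 2f(x₂) + ... + f(xₙ)]

x_0 = 1.5000, f(x_0) = 0.307692, coefficient = 1
x_1 = 2.7500, f(x_1) = 0.116788, coefficient = 4
x_2 = 4.0000, f(x_2) = 0.058824, coefficient = 1

I ≈ (1.250000/3) × 0.833669 = 0.347362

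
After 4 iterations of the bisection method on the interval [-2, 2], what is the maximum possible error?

Bisection error bound: |error| ≤ (b-a)/2^n
|error| ≤ (2 - (-2))/2^4 = 4/2^4
|error| ≤ 0.2500000000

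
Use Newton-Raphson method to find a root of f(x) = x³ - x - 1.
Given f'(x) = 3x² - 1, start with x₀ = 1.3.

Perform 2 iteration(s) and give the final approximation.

f(x) = x³ - x - 1
f'(x) = 3x² - 1
x₀ = 1.3

Newton-Raphson formula: x_{n+1} = x_n - f(x_n)/f'(x_n)

Iteration 1:
  f(1.300000) = -0.103000
  f'(1.300000) = 4.070000
  x_1 = 1.300000 - (-0.103000)/4.070000 = 1.325307
Iteration 2:
  f(1.325307) = 0.002514
  f'(1.325307) = 4.269317
  x_2 = 1.325307 - 0.002514/4.269317 = 1.324718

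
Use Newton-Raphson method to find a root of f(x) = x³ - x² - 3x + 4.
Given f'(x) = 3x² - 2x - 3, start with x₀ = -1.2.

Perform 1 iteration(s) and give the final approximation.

f(x) = x³ - x² - 3x + 4
f'(x) = 3x² - 2x - 3
x₀ = -1.2

Newton-Raphson formula: x_{n+1} = x_n - f(x_n)/f'(x_n)

Iteration 1:
  f(-1.200000) = 4.432000
  f'(-1.200000) = 3.720000
  x_1 = -1.200000 - 4.432000/3.720000 = -2.391398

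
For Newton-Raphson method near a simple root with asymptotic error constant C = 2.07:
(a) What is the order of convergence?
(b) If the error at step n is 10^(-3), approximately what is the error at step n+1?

(a) Newton-Raphson has quadratic (order 2) convergence near simple roots.
    This means |e_{n+1}| ≈ C|e_n|².

(b) With |e_n| = 10^(-3) and C = 2.07:
    |e_{n+1}| ≈ 2.07 × (10^(-3))² = 2.07 × 10^(-6)

(a) 2 (quadratic); (b) |e_{n+1}| ≈ 2.070e-06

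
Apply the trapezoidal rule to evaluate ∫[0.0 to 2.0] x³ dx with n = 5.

f(x) = x³
a = 0.0, b = 2.0, n = 5
h = (b - a)/n = 0.400000

Trapezoidal rule: (h/2)[f(x₀) + 2f(x₁) + 2f(x₂) + ... + f(xₙ)]

x_0 = 0.0000, f(x_0) = 0.000000, coefficient = 1
x_1 = 0.4000, f(x_1) = 0.064000, coefficient = 2
x_2 = 0.8000, f(x_2) = 0.512000, coefficient = 2
x_3 = 1.2000, f(x_3) = 1.728000, coefficient = 2
x_4 = 1.6000, f(x_4) = 4.096000, coefficient = 2
x_5 = 2.0000, f(x_5) = 8.000000, coefficient = 1

I ≈ (0.400000/2) × 20.800000 = 4.160000
Exact value: 4.000000
Error: 0.160000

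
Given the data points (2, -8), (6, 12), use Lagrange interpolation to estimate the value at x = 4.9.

Lagrange interpolation formula:
P(x) = Σ yᵢ × Lᵢ(x)
where Lᵢ(x) = Π_{j≠i} (x - xⱼ)/(xᵢ - xⱼ)

L_0(4.9) = (4.9 - 6)/(2 - 6) = 0.275000
L_1(4.9) = (4.9 - 2)/(6 - 2) = 0.725000

P(4.9) = (-8)×L_0(4.9) + 12×L_1(4.9)
P(4.9) = 6.500000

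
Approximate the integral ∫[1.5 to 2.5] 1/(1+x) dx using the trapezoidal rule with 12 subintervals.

f(x) = 1/(1+x)
a = 1.5, b = 2.5, n = 12
h = (b - a)/n = 0.083333

Trapezoidal rule: (h/2)[f(x₀) + 2f(x₁) + 2f(x₂) + ... + f(xₙ)]

x_0 = 1.5000, f(x_0) = 0.400000, coefficient = 1
x_1 = 1.5833, f(x_1) = 0.387097, coefficient = 2
x_2 = 1.6667, f(x_2) = 0.375000, coefficient = 2
x_3 = 1.7500, f(x_3) = 0.363636, coefficient = 2
x_4 = 1.8333, f(x_4) = 0.352941, coefficient = 2
x_5 = 1.9167, f(x_5) = 0.342857, coefficient = 2
x_6 = 2.0000, f(x_6) = 0.333333, coefficient = 2
x_7 = 2.0833, f(x_7) = 0.324324, coefficient = 2
x_8 = 2.1667, f(x_8) = 0.315789, coefficient = 2
x_9 = 2.2500, f(x_9) = 0.307692, coefficient = 2
x_10 = 2.3333, f(x_10) = 0.300000, coefficient = 2
x_11 = 2.4167, f(x_11) = 0.292683, coefficient = 2
x_12 = 2.5000, f(x_12) = 0.285714, coefficient = 1

I ≈ (0.083333/2) × 8.076422 = 0.336518
Exact value: 0.336472
Error: 0.000045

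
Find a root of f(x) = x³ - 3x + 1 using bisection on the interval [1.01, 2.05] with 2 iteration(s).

f(x) = x³ - 3x + 1
Initial interval: [1.01, 2.05]

Iteration 1:
  c_1 = (1.010000 + 2.050000)/2 = 1.530000
  f(c_1) = f(1.530000) = -0.008423
  f(a) × f(c) ≥ 0, new interval: [1.530000, 2.050000]
Iteration 2:
  c_2 = (1.530000 + 2.050000)/2 = 1.790000
  f(c_2) = f(1.790000) = 1.365339
  f(a) × f(c) < 0, new interval: [1.530000, 1.790000]

After 2 iteration(s), the approximation is c_2 = 1.790000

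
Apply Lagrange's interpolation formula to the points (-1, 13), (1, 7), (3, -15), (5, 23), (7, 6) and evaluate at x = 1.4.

Lagrange interpolation formula:
P(x) = Σ yᵢ × Lᵢ(x)
where Lᵢ(x) = Π_{j≠i} (x - xⱼ)/(xᵢ - xⱼ)

L_0(1.4) = (1.4 - 1)/(-1 - 1) × (1.4 - 3)/(-1 - 3) × (1.4 - 5)/(-1 - 5) × (1.4 - 7)/(-1 - 7) = -0.033600
L_1(1.4) = (1.4 - (-1))/(1 - (-1)) × (1.4 - 3)/(1 - 3) × (1.4 - 5)/(1 - 5) × (1.4 - 7)/(1 - 7) = 0.806400
L_2(1.4) = (1.4 - (-1))/(3 - (-1)) × (1.4 - 1)/(3 - 1) × (1.4 - 5)/(3 - 5) × (1.4 - 7)/(3 - 7) = 0.302400
L_3(1.4) = (1.4 - (-1))/(5 - (-1)) × (1.4 - 1)/(5 - 1) × (1.4 - 3)/(5 - 3) × (1.4 - 7)/(5 - 7) = -0.089600
L_4(1.4) = (1.4 - (-1))/(7 - (-1)) × (1.4 - 1)/(7 - 1) × (1.4 - 3)/(7 - 3) × (1.4 - 5)/(7 - 5) = 0.014400

P(1.4) = 13×L_0(1.4) + 7×L_1(1.4) + (-15)×L_2(1.4) + 23×L_3(1.4) + 6×L_4(1.4)
P(1.4) = -1.302400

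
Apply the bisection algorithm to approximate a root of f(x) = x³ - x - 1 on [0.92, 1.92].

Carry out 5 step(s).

f(x) = x³ - x - 1
Initial interval: [0.92, 1.92]

Iteration 1:
  c_1 = (0.920000 + 1.920000)/2 = 1.420000
  f(c_1) = f(1.420000) = 0.443288
  f(a) × f(c) < 0, new interval: [0.920000, 1.420000]
Iteration 2:
  c_2 = (0.920000 + 1.420000)/2 = 1.170000
  f(c_2) = f(1.170000) = -0.568387
  f(a) × f(c) ≥ 0, new interval: [1.170000, 1.420000]
Iteration 3:
  c_3 = (1.170000 + 1.420000)/2 = 1.295000
  f(c_3) = f(1.295000) = -0.123253
  f(a) × f(c) ≥ 0, new interval: [1.295000, 1.420000]
Iteration 4:
  c_4 = (1.295000 + 1.420000)/2 = 1.357500
  f(c_4) = f(1.357500) = 0.144109
  f(a) × f(c) < 0, new interval: [1.295000, 1.357500]
Iteration 5:
  c_5 = (1.295000 + 1.357500)/2 = 1.326250
  f(c_5) = f(1.326250) = 0.006543
  f(a) × f(c) < 0, new interval: [1.295000, 1.326250]

After 5 iteration(s), the approximation is c_5 = 1.326250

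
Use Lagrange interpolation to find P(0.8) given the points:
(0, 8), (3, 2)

Lagrange interpolation formula:
P(x) = Σ yᵢ × Lᵢ(x)
where Lᵢ(x) = Π_{j≠i} (x - xⱼ)/(xᵢ - xⱼ)

L_0(0.8) = (0.8 - 3)/(0 - 3) = 0.733333
L_1(0.8) = (0.8 - 0)/(3 - 0) = 0.266667

P(0.8) = 8×L_0(0.8) + 2×L_1(0.8)
P(0.8) = 6.400000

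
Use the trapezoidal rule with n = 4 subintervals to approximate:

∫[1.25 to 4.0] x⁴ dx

f(x) = x⁴
a = 1.25, b = 4.0, n = 4
h = (b - a)/n = 0.687500

Trapezoidal rule: (h/2)[f(x₀) + 2f(x₁) + 2f(x₂) + ... + f(xₙ)]

x_0 = 1.2500, f(x_0) = 2.441406, coefficient = 1
x_1 = 1.9375, f(x_1) = 14.091812, coefficient = 2
x_2 = 2.6250, f(x_2) = 47.480713, coefficient = 2
x_3 = 3.3125, f(x_3) = 120.399185, coefficient = 2
x_4 = 4.0000, f(x_4) = 256.000000, coefficient = 1

I ≈ (0.687500/2) × 622.384827 = 213.944784
Exact value: 204.189648
Error: 9.755136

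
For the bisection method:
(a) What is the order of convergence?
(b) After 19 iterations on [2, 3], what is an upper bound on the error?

(a) Bisection has linear (order 1) convergence; the error is halved each step.

(b) Error bound = (b-a)/2^n = (3 - 2)/2^{19}
    = 1/2^{19}

(a) 1 (linear); (b) error ≤ 1.91e-06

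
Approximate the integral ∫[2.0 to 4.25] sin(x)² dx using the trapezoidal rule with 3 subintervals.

f(x) = sin(x)²
a = 2.0, b = 4.25, n = 3
h = (b - a)/n = 0.750000

Trapezoidal rule: (h/2)[f(x₀) + 2f(x₁) + 2f(x₂) + ... + f(xₙ)]

x_0 = 2.0000, f(x_0) = 0.826822, coefficient = 1
x_1 = 2.7500, f(x_1) = 0.145665, coefficient = 2
x_2 = 3.5000, f(x_2) = 0.123049, coefficient = 2
x_3 = 4.2500, f(x_3) = 0.801006, coefficient = 1

I ≈ (0.750000/2) × 2.165256 = 0.811971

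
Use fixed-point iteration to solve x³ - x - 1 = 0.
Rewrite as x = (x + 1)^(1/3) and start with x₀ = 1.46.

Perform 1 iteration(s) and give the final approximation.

Equation: x³ - x - 1 = 0
Fixed-point form: x = (x + 1)^(1/3)
x₀ = 1.46

x_1 = g(1.460000) = 1.349931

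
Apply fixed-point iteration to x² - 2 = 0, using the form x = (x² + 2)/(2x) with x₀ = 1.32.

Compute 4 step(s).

Equation: x² - 2 = 0
Fixed-point form: x = (x² + 2)/(2x)
x₀ = 1.32

x_1 = g(1.320000) = 1.417576
x_2 = g(1.417576) = 1.414218
x_3 = g(1.414218) = 1.414214
x_4 = g(1.414214) = 1.414214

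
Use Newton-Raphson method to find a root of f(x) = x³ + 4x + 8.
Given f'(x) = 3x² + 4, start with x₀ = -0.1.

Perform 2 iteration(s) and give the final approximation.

f(x) = x³ + 4x + 8
f'(x) = 3x² + 4
x₀ = -0.1

Newton-Raphson formula: x_{n+1} = x_n - f(x_n)/f'(x_n)

Iteration 1:
  f(-0.100000) = 7.599000
  f'(-0.100000) = 4.030000
  x_1 = -0.100000 - 7.599000/4.030000 = -1.985608
Iteration 2:
  f(-1.985608) = -7.770967
  f'(-1.985608) = 15.827917
  x_2 = -1.985608 - (-7.770967)/15.827917 = -1.494642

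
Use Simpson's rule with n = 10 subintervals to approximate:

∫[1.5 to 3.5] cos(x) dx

f(x) = cos(x)
a = 1.5, b = 3.5, n = 10
h = (b - a)/n = 0.200000

Simpson's rule: (h/3)[f(x₀) + 4f(x₁) + 2f(x₂) + ... + f(xₙ)]

x_0 = 1.5000, f(x_0) = 0.070737, coefficient = 1
x_1 = 1.7000, f(x_1) = -0.128844, coefficient = 4
x_2 = 1.9000, f(x_2) = -0.323290, coefficient = 2
x_3 = 2.1000, f(x_3) = -0.504846, coefficient = 4
x_4 = 2.3000, f(x_4) = -0.666276, coefficient = 2
x_5 = 2.5000, f(x_5) = -0.801144, coefficient = 4
x_6 = 2.7000, f(x_6) = -0.904072, coefficient = 2
x_7 = 2.9000, f(x_7) = -0.970958, coefficient = 4
x_8 = 3.1000, f(x_8) = -0.999135, coefficient = 2
x_9 = 3.3000, f(x_9) = -0.987480, coefficient = 4
x_10 = 3.5000, f(x_10) = -0.936457, coefficient = 1

I ≈ (0.200000/3) × -20.224354 = -1.348290
Exact value: -1.348278
Error: 0.000012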